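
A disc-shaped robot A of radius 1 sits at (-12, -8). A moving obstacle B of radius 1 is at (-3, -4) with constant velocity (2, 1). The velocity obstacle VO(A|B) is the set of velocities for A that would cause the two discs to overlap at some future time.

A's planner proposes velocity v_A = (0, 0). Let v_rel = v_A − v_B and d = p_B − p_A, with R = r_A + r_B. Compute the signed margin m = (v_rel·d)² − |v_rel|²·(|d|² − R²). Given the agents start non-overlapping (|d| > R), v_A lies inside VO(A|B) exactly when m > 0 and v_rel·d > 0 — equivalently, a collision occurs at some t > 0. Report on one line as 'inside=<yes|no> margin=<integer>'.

d = (9, 4),  |d|² = 97;  R = 1+1 = 2,  c = 97−2² = 93
v_rel = (-2, -1),  |v_rel|² = 5;  v_rel·d = (-2)·(9) + (-1)·(4) = -22
5·t² + 44·t + 93 = 0  ⇒  m = (-22)² − 5·93 = 19
m = 19 > 0,  v_rel·d = -22 < 0  ⇒  outside

inside=no margin=19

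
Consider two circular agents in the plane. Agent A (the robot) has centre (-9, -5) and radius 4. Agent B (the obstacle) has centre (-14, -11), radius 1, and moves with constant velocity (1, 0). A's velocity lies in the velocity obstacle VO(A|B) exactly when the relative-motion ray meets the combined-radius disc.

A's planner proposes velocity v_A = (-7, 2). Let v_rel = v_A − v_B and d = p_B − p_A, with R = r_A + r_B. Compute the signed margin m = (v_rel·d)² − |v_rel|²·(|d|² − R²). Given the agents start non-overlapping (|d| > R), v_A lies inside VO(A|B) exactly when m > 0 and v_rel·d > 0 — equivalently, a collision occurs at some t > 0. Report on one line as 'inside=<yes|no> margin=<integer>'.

d = (-5, -6),  |d|² = 61;  R = 4+1 = 5,  c = 61−5² = 36
v_rel = (-8, 2),  |v_rel|² = 68;  v_rel·d = (-8)·(-5) + (2)·(-6) = 28
68·t² − 56·t + 36 = 0  ⇒  m = 28² − 68·36 = -1664
m = -1664 < 0,  v_rel·d = 28 > 0  ⇒  outside

inside=no margin=-1664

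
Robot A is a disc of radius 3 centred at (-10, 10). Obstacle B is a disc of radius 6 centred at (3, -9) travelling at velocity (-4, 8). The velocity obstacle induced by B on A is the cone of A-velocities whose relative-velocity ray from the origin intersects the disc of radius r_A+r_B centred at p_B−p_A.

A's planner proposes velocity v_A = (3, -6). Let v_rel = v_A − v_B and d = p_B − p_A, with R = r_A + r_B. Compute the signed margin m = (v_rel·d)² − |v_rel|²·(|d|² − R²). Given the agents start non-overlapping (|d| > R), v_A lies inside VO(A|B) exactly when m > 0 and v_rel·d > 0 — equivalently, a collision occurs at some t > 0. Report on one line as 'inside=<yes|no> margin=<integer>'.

d = (13, -19),  |d|² = 530;  R = 3+6 = 9,  c = 530−9² = 449
v_rel = (7, -14),  |v_rel|² = 245;  v_rel·d = (7)·(13) + (-14)·(-19) = 357
245·t² − 714·t + 449 = 0  ⇒  m = 357² − 245·449 = 17444
m = 17444 > 0,  v_rel·d = 357 > 0  ⇒  inside

inside=yes margin=17444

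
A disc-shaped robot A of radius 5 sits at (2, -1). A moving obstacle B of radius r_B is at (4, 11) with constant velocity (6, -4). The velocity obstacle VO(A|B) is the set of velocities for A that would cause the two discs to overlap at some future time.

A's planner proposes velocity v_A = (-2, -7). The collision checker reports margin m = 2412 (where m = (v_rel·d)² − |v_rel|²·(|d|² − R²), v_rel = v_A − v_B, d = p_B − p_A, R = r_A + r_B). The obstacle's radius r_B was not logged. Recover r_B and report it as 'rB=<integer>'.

m = 2412
d = (2, 12);  v_rel = (-8, -3),  |v_rel|² = 73
v_rel×d = (-8)·(12) − (-3)·(2) = -90
since m = R²·73 − (-90)²:  R² = (8100 + 2412) / 73 = 144
R = √144 = 12  ⇒  r_B = 12 − 5 = 7

rB=7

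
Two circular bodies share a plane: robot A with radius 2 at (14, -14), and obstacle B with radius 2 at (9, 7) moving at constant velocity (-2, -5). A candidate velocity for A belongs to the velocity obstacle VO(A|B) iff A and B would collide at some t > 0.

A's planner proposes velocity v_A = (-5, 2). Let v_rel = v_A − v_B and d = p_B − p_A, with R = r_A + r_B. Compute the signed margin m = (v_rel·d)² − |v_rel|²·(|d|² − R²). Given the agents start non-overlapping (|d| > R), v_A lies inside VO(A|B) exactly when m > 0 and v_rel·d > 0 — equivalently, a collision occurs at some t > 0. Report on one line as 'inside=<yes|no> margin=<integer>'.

d = (-5, 21),  |d|² = 466;  R = 2+2 = 4,  c = 466−4² = 450
v_rel = (-3, 7),  |v_rel|² = 58;  v_rel·d = (-3)·(-5) + (7)·(21) = 162
58·t² − 324·t + 450 = 0  ⇒  m = 162² − 58·450 = 144
m = 144 > 0,  v_rel·d = 162 > 0  ⇒  inside

inside=yes margin=144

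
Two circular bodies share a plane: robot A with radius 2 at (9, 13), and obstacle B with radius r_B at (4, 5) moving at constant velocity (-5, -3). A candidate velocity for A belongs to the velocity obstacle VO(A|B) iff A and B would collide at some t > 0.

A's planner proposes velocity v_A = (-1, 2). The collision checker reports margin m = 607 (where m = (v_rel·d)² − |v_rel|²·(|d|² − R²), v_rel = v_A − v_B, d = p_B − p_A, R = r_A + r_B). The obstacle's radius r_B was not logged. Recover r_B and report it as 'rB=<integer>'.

m = 607
d = (-5, -8);  v_rel = (4, 5),  |v_rel|² = 41
v_rel×d = (4)·(-8) − (5)·(-5) = -7
since m = R²·41 − (-7)²:  R² = (49 + 607) / 41 = 16
R = √16 = 4  ⇒  r_B = 4 − 2 = 2

rB=2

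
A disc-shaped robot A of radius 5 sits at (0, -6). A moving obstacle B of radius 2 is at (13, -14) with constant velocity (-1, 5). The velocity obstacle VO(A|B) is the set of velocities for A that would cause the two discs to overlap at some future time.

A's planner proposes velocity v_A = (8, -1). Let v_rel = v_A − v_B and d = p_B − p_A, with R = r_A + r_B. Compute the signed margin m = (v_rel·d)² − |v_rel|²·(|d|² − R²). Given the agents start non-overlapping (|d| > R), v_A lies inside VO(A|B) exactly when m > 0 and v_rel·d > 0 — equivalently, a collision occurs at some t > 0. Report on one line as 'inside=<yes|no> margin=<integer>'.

d = (13, -8),  |d|² = 233;  R = 5+2 = 7,  c = 233−7² = 184
v_rel = (9, -6),  |v_rel|² = 117;  v_rel·d = (9)·(13) + (-6)·(-8) = 165
117·t² − 330·t + 184 = 0  ⇒  m = 165² − 117·184 = 5697
m = 5697 > 0,  v_rel·d = 165 > 0  ⇒  inside

inside=yes margin=5697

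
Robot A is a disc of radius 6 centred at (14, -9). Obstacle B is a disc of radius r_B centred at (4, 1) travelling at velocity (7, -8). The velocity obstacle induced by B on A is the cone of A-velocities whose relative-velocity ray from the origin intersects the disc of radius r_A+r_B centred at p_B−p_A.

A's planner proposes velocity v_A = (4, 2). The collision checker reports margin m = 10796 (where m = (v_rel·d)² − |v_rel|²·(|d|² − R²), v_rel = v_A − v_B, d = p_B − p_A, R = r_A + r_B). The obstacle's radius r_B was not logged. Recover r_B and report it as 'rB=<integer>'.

m = 10796
d = (-10, 10);  v_rel = (-3, 10),  |v_rel|² = 109
v_rel×d = (-3)·(10) − (10)·(-10) = 70
since m = R²·109 − 70²:  R² = (4900 + 10796) / 109 = 144
R = √144 = 12  ⇒  r_B = 12 − 6 = 6

rB=6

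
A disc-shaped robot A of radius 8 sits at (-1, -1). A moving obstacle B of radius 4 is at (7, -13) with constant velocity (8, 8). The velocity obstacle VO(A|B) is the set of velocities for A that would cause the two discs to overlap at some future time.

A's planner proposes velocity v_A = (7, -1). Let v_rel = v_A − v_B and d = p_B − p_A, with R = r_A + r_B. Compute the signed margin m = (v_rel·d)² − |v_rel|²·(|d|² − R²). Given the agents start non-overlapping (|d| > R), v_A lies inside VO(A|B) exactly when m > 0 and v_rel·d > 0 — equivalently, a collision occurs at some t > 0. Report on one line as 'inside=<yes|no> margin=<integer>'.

d = (8, -12),  |d|² = 208;  R = 8+4 = 12,  c = 208−12² = 64
v_rel = (-1, -9),  |v_rel|² = 82;  v_rel·d = (-1)·(8) + (-9)·(-12) = 100
82·t² − 200·t + 64 = 0  ⇒  m = 100² − 82·64 = 4752
m = 4752 > 0,  v_rel·d = 100 > 0  ⇒  inside

inside=yes margin=4752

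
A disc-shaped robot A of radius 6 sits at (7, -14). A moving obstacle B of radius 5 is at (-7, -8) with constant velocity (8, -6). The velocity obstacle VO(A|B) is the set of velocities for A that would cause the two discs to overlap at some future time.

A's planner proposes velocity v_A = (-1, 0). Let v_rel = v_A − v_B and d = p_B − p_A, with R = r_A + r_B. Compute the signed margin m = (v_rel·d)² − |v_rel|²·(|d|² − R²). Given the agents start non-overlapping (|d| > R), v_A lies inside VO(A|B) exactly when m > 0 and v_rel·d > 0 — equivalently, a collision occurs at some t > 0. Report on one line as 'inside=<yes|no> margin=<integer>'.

d = (-14, 6),  |d|² = 232;  R = 6+5 = 11,  c = 232−11² = 111
v_rel = (-9, 6),  |v_rel|² = 117;  v_rel·d = (-9)·(-14) + (6)·(6) = 162
117·t² − 324·t + 111 = 0  ⇒  m = 162² − 117·111 = 13257
m = 13257 > 0,  v_rel·d = 162 > 0  ⇒  inside

inside=yes margin=13257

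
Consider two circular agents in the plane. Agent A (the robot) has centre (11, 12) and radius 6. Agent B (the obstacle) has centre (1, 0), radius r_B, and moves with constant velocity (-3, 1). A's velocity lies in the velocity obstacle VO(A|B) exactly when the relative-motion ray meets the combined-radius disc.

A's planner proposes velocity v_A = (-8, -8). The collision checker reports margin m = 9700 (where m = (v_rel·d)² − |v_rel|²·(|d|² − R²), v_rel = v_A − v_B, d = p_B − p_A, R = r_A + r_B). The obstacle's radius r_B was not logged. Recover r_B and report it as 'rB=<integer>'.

m = 9700
d = (-10, -12);  v_rel = (-5, -9),  |v_rel|² = 106
v_rel×d = (-5)·(-12) − (-9)·(-10) = -30
since m = R²·106 − (-30)²:  R² = (900 + 9700) / 106 = 100
R = √100 = 10  ⇒  r_B = 10 − 6 = 4

rB=4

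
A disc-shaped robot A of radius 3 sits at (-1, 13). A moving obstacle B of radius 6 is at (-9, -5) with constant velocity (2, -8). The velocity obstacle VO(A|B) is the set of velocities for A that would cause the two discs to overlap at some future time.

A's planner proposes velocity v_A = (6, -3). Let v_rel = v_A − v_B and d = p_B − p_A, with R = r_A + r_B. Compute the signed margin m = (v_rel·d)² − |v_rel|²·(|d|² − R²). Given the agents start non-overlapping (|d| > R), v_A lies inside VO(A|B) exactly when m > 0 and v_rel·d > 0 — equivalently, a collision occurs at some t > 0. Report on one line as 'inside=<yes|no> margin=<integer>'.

d = (-8, -18),  |d|² = 388;  R = 3+6 = 9,  c = 388−9² = 307
v_rel = (4, 5),  |v_rel|² = 41;  v_rel·d = (4)·(-8) + (5)·(-18) = -122
41·t² + 244·t + 307 = 0  ⇒  m = (-122)² − 41·307 = 2297
m = 2297 > 0,  v_rel·d = -122 < 0  ⇒  outside

inside=no margin=2297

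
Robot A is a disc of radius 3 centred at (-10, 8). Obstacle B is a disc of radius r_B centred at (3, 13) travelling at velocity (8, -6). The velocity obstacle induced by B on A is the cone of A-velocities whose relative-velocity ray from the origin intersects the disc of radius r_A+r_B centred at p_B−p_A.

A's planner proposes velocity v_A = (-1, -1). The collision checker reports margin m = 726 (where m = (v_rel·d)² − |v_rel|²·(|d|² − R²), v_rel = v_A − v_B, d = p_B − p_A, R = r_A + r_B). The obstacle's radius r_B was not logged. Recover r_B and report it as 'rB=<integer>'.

m = 726
d = (13, 5);  v_rel = (-9, 5),  |v_rel|² = 106
v_rel×d = (-9)·(5) − (5)·(13) = -110
since m = R²·106 − (-110)²:  R² = (12100 + 726) / 106 = 121
R = √121 = 11  ⇒  r_B = 11 − 3 = 8

rB=8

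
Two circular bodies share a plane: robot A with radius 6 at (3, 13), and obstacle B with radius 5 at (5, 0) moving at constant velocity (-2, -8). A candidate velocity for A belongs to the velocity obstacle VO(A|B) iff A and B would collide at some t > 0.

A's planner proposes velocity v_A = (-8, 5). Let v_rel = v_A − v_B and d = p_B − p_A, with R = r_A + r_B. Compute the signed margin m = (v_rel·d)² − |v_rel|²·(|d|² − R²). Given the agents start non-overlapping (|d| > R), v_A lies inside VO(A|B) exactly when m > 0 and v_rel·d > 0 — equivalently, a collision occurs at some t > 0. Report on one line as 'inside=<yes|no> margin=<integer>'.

d = (2, -13),  |d|² = 173;  R = 6+5 = 11,  c = 173−11² = 52
v_rel = (-6, 13),  |v_rel|² = 205;  v_rel·d = (-6)·(2) + (13)·(-13) = -181
205·t² + 362·t + 52 = 0  ⇒  m = (-181)² − 205·52 = 22101
m = 22101 > 0,  v_rel·d = -181 < 0  ⇒  outside

inside=no margin=22101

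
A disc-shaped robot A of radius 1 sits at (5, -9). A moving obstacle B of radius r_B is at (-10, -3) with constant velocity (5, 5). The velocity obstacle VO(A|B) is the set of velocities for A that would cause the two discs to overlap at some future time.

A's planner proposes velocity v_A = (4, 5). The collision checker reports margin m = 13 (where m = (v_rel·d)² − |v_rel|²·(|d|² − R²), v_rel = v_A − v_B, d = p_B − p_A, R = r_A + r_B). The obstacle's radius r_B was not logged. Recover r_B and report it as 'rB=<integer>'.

m = 13
d = (-15, 6);  v_rel = (-1, 0),  |v_rel|² = 1
v_rel×d = (-1)·(6) − (0)·(-15) = -6
since m = R²·1 − (-6)²:  R² = (36 + 13) / 1 = 49
R = √49 = 7  ⇒  r_B = 7 − 1 = 6

rB=6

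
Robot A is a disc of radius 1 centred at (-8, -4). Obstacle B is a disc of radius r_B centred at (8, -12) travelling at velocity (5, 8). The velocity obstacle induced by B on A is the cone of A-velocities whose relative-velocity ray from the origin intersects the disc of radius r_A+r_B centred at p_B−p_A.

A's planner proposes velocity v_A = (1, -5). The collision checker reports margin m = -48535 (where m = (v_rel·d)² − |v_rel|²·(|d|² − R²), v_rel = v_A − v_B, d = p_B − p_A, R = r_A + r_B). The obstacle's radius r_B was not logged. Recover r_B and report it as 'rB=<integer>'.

m = -48535
d = (16, -8);  v_rel = (-4, -13),  |v_rel|² = 185
v_rel×d = (-4)·(-8) − (-13)·(16) = 240
since m = R²·185 − 240²:  R² = (57600 + -48535) / 185 = 49
R = √49 = 7  ⇒  r_B = 7 − 1 = 6

rB=6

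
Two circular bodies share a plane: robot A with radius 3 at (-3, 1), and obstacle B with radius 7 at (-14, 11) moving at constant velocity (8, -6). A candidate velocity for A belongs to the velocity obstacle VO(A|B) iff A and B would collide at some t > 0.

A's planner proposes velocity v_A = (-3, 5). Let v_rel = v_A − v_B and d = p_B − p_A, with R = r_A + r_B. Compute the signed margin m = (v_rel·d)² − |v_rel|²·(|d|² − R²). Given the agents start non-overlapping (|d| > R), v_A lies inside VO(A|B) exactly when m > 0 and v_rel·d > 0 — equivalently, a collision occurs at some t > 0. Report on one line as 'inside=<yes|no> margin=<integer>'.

d = (-11, 10),  |d|² = 221;  R = 3+7 = 10,  c = 221−10² = 121
v_rel = (-11, 11),  |v_rel|² = 242;  v_rel·d = (-11)·(-11) + (11)·(10) = 231
242·t² − 462·t + 121 = 0  ⇒  m = 231² − 242·121 = 24079
m = 24079 > 0,  v_rel·d = 231 > 0  ⇒  inside

inside=yes margin=24079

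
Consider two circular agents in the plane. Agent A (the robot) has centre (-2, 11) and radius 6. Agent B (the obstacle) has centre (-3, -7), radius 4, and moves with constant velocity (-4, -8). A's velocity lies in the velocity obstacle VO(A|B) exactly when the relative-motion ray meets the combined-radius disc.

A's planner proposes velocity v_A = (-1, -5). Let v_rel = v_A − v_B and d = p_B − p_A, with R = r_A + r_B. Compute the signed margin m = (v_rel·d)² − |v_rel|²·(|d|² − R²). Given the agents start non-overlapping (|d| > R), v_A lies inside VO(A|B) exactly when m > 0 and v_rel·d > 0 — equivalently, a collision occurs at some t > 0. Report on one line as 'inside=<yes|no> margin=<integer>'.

d = (-1, -18),  |d|² = 325;  R = 6+4 = 10,  c = 325−10² = 225
v_rel = (3, 3),  |v_rel|² = 18;  v_rel·d = (3)·(-1) + (3)·(-18) = -57
18·t² + 114·t + 225 = 0  ⇒  m = (-57)² − 18·225 = -801
m = -801 < 0,  v_rel·d = -57 < 0  ⇒  outside

inside=no margin=-801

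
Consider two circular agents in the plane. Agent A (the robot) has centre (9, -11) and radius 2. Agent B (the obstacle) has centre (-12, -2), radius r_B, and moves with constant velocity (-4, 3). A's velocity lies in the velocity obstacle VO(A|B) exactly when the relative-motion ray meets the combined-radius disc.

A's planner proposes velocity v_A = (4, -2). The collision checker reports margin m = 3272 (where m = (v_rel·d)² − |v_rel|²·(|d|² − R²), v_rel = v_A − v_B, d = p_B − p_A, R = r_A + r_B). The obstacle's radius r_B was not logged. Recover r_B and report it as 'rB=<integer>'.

m = 3272
d = (-21, 9);  v_rel = (8, -5),  |v_rel|² = 89
v_rel×d = (8)·(9) − (-5)·(-21) = -33
since m = R²·89 − (-33)²:  R² = (1089 + 3272) / 89 = 49
R = √49 = 7  ⇒  r_B = 7 − 2 = 5

rB=5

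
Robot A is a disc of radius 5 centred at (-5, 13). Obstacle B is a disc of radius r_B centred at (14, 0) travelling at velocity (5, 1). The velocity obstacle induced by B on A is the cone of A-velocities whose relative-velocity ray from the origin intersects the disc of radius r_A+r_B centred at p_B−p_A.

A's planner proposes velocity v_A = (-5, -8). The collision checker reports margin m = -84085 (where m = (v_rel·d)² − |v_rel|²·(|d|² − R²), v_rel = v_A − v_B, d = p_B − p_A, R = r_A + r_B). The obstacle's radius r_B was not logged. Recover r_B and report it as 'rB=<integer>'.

m = -84085
d = (19, -13);  v_rel = (-10, -9),  |v_rel|² = 181
v_rel×d = (-10)·(-13) − (-9)·(19) = 301
since m = R²·181 − 301²:  R² = (90601 + -84085) / 181 = 36
R = √36 = 6  ⇒  r_B = 6 − 5 = 1

rB=1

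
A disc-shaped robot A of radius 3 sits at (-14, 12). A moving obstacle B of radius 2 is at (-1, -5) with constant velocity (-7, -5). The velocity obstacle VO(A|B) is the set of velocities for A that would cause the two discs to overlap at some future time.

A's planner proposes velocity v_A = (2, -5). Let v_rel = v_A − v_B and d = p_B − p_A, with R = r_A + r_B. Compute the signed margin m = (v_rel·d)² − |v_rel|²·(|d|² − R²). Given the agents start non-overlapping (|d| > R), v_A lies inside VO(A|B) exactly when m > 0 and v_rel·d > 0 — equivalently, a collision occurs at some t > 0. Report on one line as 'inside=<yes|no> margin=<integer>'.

d = (13, -17),  |d|² = 458;  R = 3+2 = 5,  c = 458−5² = 433
v_rel = (9, 0),  |v_rel|² = 81;  v_rel·d = (9)·(13) + (0)·(-17) = 117
81·t² − 234·t + 433 = 0  ⇒  m = 117² − 81·433 = -21384
m = -21384 < 0,  v_rel·d = 117 > 0  ⇒  outside

inside=no margin=-21384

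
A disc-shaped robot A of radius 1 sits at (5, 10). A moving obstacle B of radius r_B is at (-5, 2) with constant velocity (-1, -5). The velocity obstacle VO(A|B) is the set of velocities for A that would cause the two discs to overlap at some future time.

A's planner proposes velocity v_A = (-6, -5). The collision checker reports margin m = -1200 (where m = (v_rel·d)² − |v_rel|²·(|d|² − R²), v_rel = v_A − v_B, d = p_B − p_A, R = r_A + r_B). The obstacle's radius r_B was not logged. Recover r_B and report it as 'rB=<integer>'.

m = -1200
d = (-10, -8);  v_rel = (-5, 0),  |v_rel|² = 25
v_rel×d = (-5)·(-8) − (0)·(-10) = 40
since m = R²·25 − 40²:  R² = (1600 + -1200) / 25 = 16
R = √16 = 4  ⇒  r_B = 4 − 1 = 3

rB=3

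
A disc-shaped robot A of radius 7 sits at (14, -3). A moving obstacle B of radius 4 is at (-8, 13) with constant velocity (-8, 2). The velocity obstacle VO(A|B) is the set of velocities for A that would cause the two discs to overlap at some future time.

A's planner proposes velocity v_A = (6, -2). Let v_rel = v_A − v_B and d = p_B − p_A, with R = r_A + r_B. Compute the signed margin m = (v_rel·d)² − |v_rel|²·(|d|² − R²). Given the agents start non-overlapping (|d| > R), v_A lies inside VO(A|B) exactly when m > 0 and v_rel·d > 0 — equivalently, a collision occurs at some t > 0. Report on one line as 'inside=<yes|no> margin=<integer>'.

d = (-22, 16),  |d|² = 740;  R = 7+4 = 11,  c = 740−11² = 619
v_rel = (14, -4),  |v_rel|² = 212;  v_rel·d = (14)·(-22) + (-4)·(16) = -372
212·t² + 744·t + 619 = 0  ⇒  m = (-372)² − 212·619 = 7156
m = 7156 > 0,  v_rel·d = -372 < 0  ⇒  outside

inside=no margin=7156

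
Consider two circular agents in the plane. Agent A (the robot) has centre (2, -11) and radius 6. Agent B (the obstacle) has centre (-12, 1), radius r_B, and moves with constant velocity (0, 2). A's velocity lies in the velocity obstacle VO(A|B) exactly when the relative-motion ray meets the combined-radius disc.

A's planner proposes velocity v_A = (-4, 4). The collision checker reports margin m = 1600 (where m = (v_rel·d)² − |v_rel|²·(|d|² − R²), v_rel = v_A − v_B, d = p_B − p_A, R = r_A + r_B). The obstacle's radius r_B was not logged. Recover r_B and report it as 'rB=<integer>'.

m = 1600
d = (-14, 12);  v_rel = (-4, 2),  |v_rel|² = 20
v_rel×d = (-4)·(12) − (2)·(-14) = -20
since m = R²·20 − (-20)²:  R² = (400 + 1600) / 20 = 100
R = √100 = 10  ⇒  r_B = 10 − 6 = 4

rB=4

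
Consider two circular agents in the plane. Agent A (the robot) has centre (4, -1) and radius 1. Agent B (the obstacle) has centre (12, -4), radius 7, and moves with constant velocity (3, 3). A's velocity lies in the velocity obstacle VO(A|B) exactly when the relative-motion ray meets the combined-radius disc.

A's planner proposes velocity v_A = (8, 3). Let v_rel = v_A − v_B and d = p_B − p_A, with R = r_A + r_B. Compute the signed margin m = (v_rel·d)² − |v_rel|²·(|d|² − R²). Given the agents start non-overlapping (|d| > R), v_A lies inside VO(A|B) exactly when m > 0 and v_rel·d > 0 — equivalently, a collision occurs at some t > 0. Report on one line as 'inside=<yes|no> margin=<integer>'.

d = (8, -3),  |d|² = 73;  R = 1+7 = 8,  c = 73−8² = 9
v_rel = (5, 0),  |v_rel|² = 25;  v_rel·d = (5)·(8) + (0)·(-3) = 40
25·t² − 80·t + 9 = 0  ⇒  m = 40² − 25·9 = 1375
m = 1375 > 0,  v_rel·d = 40 > 0  ⇒  inside

inside=yes margin=1375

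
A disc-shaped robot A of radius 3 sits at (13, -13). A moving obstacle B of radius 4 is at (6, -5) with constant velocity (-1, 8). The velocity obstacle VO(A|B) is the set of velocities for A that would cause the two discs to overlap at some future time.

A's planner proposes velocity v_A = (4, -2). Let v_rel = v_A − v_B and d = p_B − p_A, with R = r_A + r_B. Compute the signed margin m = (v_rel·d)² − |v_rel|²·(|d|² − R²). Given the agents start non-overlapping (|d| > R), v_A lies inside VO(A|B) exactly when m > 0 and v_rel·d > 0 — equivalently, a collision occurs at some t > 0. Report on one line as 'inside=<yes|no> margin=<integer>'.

d = (-7, 8),  |d|² = 113;  R = 3+4 = 7,  c = 113−7² = 64
v_rel = (5, -10),  |v_rel|² = 125;  v_rel·d = (5)·(-7) + (-10)·(8) = -115
125·t² + 230·t + 64 = 0  ⇒  m = (-115)² − 125·64 = 5225
m = 5225 > 0,  v_rel·d = -115 < 0  ⇒  outside

inside=no margin=5225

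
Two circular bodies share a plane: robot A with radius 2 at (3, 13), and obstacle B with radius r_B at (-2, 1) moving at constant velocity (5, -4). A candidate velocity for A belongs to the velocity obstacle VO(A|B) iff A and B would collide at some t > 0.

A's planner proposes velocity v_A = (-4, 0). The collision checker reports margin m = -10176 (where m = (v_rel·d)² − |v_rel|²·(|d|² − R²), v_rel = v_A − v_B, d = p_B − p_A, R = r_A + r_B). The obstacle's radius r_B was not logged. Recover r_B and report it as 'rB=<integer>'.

m = -10176
d = (-5, -12);  v_rel = (-9, 4),  |v_rel|² = 97
v_rel×d = (-9)·(-12) − (4)·(-5) = 128
since m = R²·97 − 128²:  R² = (16384 + -10176) / 97 = 64
R = √64 = 8  ⇒  r_B = 8 − 2 = 6

rB=6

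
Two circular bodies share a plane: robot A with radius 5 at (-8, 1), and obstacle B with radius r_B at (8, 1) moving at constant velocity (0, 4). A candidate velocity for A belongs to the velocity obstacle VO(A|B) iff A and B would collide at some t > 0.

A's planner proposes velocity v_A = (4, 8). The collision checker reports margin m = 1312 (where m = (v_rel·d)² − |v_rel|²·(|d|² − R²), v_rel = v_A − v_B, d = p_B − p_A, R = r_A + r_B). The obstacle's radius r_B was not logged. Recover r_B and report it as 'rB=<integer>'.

m = 1312
d = (16, 0);  v_rel = (4, 4),  |v_rel|² = 32
v_rel×d = (4)·(0) − (4)·(16) = -64
since m = R²·32 − (-64)²:  R² = (4096 + 1312) / 32 = 169
R = √169 = 13  ⇒  r_B = 13 − 5 = 8

rB=8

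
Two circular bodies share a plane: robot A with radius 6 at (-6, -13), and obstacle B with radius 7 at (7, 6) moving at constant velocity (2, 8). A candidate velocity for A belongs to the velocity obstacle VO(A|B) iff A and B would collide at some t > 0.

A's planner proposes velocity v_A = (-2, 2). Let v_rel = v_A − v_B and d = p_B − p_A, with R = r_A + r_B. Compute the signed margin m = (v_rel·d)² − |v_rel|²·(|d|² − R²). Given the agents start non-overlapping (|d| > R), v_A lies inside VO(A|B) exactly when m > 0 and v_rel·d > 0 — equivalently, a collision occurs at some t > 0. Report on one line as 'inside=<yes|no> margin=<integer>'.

d = (13, 19),  |d|² = 530;  R = 6+7 = 13,  c = 530−13² = 361
v_rel = (-4, -6),  |v_rel|² = 52;  v_rel·d = (-4)·(13) + (-6)·(19) = -166
52·t² + 332·t + 361 = 0  ⇒  m = (-166)² − 52·361 = 8784
m = 8784 > 0,  v_rel·d = -166 < 0  ⇒  outside

inside=no margin=8784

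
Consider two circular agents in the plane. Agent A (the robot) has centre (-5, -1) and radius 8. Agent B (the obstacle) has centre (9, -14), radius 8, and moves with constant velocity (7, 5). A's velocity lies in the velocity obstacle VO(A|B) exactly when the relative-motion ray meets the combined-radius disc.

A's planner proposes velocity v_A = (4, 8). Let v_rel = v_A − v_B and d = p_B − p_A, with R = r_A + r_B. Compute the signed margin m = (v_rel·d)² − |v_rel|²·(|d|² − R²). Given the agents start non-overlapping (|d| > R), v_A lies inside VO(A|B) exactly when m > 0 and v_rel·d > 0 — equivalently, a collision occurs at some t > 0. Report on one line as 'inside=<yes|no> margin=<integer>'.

d = (14, -13),  |d|² = 365;  R = 8+8 = 16,  c = 365−16² = 109
v_rel = (-3, 3),  |v_rel|² = 18;  v_rel·d = (-3)·(14) + (3)·(-13) = -81
18·t² + 162·t + 109 = 0  ⇒  m = (-81)² − 18·109 = 4599
m = 4599 > 0,  v_rel·d = -81 < 0  ⇒  outside

inside=no margin=4599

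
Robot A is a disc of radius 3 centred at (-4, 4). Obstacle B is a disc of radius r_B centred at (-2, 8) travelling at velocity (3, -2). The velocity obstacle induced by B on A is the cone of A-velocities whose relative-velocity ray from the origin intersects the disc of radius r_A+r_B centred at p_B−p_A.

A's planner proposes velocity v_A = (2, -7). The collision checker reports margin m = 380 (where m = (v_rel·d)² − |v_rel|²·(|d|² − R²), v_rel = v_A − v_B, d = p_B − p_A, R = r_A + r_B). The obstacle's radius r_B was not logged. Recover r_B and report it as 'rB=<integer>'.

m = 380
d = (2, 4);  v_rel = (-1, -5),  |v_rel|² = 26
v_rel×d = (-1)·(4) − (-5)·(2) = 6
since m = R²·26 − 6²:  R² = (36 + 380) / 26 = 16
R = √16 = 4  ⇒  r_B = 4 − 3 = 1

rB=1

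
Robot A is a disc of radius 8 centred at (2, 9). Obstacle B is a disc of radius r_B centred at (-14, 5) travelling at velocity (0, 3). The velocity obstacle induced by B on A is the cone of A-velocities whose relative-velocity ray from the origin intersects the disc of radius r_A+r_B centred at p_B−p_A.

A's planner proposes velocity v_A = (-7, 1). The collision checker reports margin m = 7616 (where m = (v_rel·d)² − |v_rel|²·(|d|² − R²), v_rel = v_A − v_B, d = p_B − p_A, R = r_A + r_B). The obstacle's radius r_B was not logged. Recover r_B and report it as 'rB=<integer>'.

m = 7616
d = (-16, -4);  v_rel = (-7, -2),  |v_rel|² = 53
v_rel×d = (-7)·(-4) − (-2)·(-16) = -4
since m = R²·53 − (-4)²:  R² = (16 + 7616) / 53 = 144
R = √144 = 12  ⇒  r_B = 12 − 8 = 4

rB=4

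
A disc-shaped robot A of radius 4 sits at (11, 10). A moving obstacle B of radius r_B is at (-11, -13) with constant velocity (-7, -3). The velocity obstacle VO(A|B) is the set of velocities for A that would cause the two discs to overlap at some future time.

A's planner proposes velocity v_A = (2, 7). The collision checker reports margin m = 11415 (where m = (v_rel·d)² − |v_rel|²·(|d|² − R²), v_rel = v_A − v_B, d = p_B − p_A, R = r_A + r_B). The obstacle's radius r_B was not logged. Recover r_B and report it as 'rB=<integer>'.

m = 11415
d = (-22, -23);  v_rel = (9, 10),  |v_rel|² = 181
v_rel×d = (9)·(-23) − (10)·(-22) = 13
since m = R²·181 − 13²:  R² = (169 + 11415) / 181 = 64
R = √64 = 8  ⇒  r_B = 8 − 4 = 4

rB=4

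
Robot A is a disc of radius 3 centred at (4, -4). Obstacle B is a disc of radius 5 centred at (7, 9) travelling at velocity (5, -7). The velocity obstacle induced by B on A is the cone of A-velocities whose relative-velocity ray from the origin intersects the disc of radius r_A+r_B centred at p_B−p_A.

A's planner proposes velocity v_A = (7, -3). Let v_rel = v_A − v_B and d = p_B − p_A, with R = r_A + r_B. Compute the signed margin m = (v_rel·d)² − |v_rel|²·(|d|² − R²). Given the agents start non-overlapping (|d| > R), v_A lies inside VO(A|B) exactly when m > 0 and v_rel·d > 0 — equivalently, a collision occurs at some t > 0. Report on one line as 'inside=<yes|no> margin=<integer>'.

d = (3, 13),  |d|² = 178;  R = 3+5 = 8,  c = 178−8² = 114
v_rel = (2, 4),  |v_rel|² = 20;  v_rel·d = (2)·(3) + (4)·(13) = 58
20·t² − 116·t + 114 = 0  ⇒  m = 58² − 20·114 = 1084
m = 1084 > 0,  v_rel·d = 58 > 0  ⇒  inside

inside=yes margin=1084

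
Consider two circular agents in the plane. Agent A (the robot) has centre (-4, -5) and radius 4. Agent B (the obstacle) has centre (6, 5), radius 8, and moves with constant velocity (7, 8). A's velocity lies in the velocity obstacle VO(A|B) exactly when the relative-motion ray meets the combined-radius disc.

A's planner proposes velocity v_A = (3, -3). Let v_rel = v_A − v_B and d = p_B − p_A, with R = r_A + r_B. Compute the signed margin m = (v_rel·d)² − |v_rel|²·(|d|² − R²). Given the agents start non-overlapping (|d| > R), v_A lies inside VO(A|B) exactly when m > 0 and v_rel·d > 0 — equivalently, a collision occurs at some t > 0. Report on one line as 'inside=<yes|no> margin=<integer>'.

d = (10, 10),  |d|² = 200;  R = 4+8 = 12,  c = 200−12² = 56
v_rel = (-4, -11),  |v_rel|² = 137;  v_rel·d = (-4)·(10) + (-11)·(10) = -150
137·t² + 300·t + 56 = 0  ⇒  m = (-150)² − 137·56 = 14828
m = 14828 > 0,  v_rel·d = -150 < 0  ⇒  outside

inside=no margin=14828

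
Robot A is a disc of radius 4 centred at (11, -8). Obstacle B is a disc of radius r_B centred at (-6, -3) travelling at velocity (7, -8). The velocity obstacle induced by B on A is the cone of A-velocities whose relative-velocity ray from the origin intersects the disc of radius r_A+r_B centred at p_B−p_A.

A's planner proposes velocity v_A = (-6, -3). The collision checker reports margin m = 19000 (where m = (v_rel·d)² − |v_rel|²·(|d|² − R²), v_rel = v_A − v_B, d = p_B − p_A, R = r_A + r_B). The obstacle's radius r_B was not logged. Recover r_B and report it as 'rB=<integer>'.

m = 19000
d = (-17, 5);  v_rel = (-13, 5),  |v_rel|² = 194
v_rel×d = (-13)·(5) − (5)·(-17) = 20
since m = R²·194 − 20²:  R² = (400 + 19000) / 194 = 100
R = √100 = 10  ⇒  r_B = 10 − 4 = 6

rB=6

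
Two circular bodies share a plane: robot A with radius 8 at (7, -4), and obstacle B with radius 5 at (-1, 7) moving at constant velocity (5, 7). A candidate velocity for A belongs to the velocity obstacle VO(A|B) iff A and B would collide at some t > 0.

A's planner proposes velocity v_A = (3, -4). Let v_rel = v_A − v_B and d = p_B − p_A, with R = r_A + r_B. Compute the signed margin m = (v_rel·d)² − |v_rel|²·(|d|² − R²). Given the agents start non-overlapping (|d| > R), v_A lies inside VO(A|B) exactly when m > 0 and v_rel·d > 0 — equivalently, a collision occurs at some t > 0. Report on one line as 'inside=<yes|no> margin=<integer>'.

d = (-8, 11),  |d|² = 185;  R = 8+5 = 13,  c = 185−13² = 16
v_rel = (-2, -11),  |v_rel|² = 125;  v_rel·d = (-2)·(-8) + (-11)·(11) = -105
125·t² + 210·t + 16 = 0  ⇒  m = (-105)² − 125·16 = 9025
m = 9025 > 0,  v_rel·d = -105 < 0  ⇒  outside

inside=no margin=9025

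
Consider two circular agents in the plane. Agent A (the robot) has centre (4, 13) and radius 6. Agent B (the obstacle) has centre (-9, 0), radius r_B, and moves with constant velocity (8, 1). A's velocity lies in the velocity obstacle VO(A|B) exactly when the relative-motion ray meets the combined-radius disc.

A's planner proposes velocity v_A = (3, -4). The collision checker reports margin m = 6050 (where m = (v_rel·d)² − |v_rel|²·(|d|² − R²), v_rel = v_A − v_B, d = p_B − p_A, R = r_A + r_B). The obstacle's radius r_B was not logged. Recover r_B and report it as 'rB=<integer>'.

m = 6050
d = (-13, -13);  v_rel = (-5, -5),  |v_rel|² = 50
v_rel×d = (-5)·(-13) − (-5)·(-13) = 0
since m = R²·50 − 0²:  R² = (0 + 6050) / 50 = 121
R = √121 = 11  ⇒  r_B = 11 − 6 = 5

rB=5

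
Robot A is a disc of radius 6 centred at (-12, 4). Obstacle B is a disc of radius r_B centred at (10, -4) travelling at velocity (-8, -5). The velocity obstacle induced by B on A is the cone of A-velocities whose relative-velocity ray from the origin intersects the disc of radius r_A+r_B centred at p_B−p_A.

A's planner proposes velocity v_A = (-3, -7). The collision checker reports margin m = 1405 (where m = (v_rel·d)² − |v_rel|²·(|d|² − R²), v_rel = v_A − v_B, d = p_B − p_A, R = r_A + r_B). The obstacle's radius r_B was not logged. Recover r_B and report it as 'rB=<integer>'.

m = 1405
d = (22, -8);  v_rel = (5, -2),  |v_rel|² = 29
v_rel×d = (5)·(-8) − (-2)·(22) = 4
since m = R²·29 − 4²:  R² = (16 + 1405) / 29 = 49
R = √49 = 7  ⇒  r_B = 7 − 6 = 1

rB=1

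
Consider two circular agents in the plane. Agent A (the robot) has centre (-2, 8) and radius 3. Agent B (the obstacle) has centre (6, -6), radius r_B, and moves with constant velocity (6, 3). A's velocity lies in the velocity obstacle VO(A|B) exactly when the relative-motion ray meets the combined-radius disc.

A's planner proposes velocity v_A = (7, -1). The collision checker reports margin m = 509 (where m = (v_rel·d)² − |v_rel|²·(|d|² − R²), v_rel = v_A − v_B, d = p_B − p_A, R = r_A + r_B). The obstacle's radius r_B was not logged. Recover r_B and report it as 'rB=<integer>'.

m = 509
d = (8, -14);  v_rel = (1, -4),  |v_rel|² = 17
v_rel×d = (1)·(-14) − (-4)·(8) = 18
since m = R²·17 − 18²:  R² = (324 + 509) / 17 = 49
R = √49 = 7  ⇒  r_B = 7 − 3 = 4

rB=4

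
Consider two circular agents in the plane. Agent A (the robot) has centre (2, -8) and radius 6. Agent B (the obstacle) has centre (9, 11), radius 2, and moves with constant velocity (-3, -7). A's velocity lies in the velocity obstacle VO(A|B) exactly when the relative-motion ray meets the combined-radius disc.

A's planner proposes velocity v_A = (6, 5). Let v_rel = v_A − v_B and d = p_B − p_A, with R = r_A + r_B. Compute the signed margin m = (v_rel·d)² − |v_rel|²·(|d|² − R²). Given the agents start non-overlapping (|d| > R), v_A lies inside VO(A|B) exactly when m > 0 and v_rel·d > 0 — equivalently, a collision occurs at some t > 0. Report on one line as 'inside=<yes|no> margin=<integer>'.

d = (7, 19),  |d|² = 410;  R = 6+2 = 8,  c = 410−8² = 346
v_rel = (9, 12),  |v_rel|² = 225;  v_rel·d = (9)·(7) + (12)·(19) = 291
225·t² − 582·t + 346 = 0  ⇒  m = 291² − 225·346 = 6831
m = 6831 > 0,  v_rel·d = 291 > 0  ⇒  inside

inside=yes margin=6831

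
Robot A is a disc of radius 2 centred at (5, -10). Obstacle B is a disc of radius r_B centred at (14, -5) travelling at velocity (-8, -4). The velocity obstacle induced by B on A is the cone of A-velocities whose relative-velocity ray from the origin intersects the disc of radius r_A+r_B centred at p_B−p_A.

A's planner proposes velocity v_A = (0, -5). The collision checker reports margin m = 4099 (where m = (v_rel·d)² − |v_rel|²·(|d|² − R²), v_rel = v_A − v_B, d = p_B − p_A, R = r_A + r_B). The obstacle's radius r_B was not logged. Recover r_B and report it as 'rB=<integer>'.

m = 4099
d = (9, 5);  v_rel = (8, -1),  |v_rel|² = 65
v_rel×d = (8)·(5) − (-1)·(9) = 49
since m = R²·65 − 49²:  R² = (2401 + 4099) / 65 = 100
R = √100 = 10  ⇒  r_B = 10 − 2 = 8

rB=8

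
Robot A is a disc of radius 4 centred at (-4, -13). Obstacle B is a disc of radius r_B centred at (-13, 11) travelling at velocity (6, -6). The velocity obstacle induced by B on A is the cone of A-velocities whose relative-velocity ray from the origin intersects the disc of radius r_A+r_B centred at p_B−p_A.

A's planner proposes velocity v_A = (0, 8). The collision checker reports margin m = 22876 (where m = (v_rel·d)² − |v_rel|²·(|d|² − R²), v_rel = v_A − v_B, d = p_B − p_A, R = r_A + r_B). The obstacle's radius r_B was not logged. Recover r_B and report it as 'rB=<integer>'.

m = 22876
d = (-9, 24);  v_rel = (-6, 14),  |v_rel|² = 232
v_rel×d = (-6)·(24) − (14)·(-9) = -18
since m = R²·232 − (-18)²:  R² = (324 + 22876) / 232 = 100
R = √100 = 10  ⇒  r_B = 10 − 4 = 6

rB=6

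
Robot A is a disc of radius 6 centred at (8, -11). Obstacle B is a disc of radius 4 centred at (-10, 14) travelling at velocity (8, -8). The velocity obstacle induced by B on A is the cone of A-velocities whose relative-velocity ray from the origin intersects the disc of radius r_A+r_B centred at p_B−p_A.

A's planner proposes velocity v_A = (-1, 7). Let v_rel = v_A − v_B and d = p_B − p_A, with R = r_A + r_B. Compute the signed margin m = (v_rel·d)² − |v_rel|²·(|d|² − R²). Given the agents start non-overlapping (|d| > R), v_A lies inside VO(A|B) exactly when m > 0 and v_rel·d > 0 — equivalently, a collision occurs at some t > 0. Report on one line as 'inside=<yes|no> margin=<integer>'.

d = (-18, 25),  |d|² = 949;  R = 6+4 = 10,  c = 949−10² = 849
v_rel = (-9, 15),  |v_rel|² = 306;  v_rel·d = (-9)·(-18) + (15)·(25) = 537
306·t² − 1074·t + 849 = 0  ⇒  m = 537² − 306·849 = 28575
m = 28575 > 0,  v_rel·d = 537 > 0  ⇒  inside

inside=yes margin=28575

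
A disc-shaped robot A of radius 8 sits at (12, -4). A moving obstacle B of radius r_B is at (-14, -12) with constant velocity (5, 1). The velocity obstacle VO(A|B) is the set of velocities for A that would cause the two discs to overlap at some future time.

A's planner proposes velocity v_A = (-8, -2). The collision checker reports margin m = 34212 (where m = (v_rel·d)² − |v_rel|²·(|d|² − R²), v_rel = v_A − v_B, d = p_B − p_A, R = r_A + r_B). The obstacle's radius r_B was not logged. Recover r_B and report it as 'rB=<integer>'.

m = 34212
d = (-26, -8);  v_rel = (-13, -3),  |v_rel|² = 178
v_rel×d = (-13)·(-8) − (-3)·(-26) = 26
since m = R²·178 − 26²:  R² = (676 + 34212) / 178 = 196
R = √196 = 14  ⇒  r_B = 14 − 8 = 6

rB=6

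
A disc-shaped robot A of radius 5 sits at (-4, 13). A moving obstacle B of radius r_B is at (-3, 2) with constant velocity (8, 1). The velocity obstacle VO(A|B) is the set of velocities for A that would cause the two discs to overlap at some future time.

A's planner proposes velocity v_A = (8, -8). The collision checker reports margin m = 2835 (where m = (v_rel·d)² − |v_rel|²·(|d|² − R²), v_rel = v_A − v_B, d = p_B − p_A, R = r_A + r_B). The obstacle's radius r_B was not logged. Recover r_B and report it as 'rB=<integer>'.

m = 2835
d = (1, -11);  v_rel = (0, -9),  |v_rel|² = 81
v_rel×d = (0)·(-11) − (-9)·(1) = 9
since m = R²·81 − 9²:  R² = (81 + 2835) / 81 = 36
R = √36 = 6  ⇒  r_B = 6 − 5 = 1

rB=1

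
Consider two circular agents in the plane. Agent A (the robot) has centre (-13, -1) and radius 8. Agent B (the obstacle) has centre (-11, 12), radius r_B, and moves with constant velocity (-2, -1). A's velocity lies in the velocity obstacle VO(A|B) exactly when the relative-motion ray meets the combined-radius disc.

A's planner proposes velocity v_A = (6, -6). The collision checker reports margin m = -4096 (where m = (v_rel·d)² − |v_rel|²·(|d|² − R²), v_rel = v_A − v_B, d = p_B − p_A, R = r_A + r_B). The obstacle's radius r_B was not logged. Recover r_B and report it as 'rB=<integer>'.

m = -4096
d = (2, 13);  v_rel = (8, -5),  |v_rel|² = 89
v_rel×d = (8)·(13) − (-5)·(2) = 114
since m = R²·89 − 114²:  R² = (12996 + -4096) / 89 = 100
R = √100 = 10  ⇒  r_B = 10 − 8 = 2

rB=2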